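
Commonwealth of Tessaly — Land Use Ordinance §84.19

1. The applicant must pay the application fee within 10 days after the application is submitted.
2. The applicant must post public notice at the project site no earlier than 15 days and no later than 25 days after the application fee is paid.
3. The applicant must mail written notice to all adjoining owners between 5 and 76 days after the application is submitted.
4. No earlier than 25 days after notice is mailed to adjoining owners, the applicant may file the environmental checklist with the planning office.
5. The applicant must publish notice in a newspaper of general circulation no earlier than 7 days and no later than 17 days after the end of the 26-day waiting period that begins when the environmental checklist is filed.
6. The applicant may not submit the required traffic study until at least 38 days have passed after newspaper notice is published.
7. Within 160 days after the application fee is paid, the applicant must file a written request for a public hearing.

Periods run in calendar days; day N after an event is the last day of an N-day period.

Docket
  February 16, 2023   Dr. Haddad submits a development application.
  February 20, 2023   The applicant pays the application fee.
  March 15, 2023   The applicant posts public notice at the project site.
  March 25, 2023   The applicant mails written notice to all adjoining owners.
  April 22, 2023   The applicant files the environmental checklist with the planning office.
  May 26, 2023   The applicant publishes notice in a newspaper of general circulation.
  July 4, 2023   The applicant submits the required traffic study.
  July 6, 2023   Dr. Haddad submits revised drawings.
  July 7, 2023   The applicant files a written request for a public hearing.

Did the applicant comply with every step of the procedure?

(1) due by February 16, 2023 + 10 days = February 26, 2023; February 20, 2023 is within that limit.
(2) the permitted window runs from February 20, 2023 + 15 = March 7, 2023 to February 20, 2023 + 25 = March 17, 2023; done March 15, 2023 — within the window.
(3) the permitted window runs from February 16, 2023 + 5 = February 21, 2023 to February 16, 2023 + 76 = May 3, 2023; done March 25, 2023 — within the window.
(4) permitted from March 25, 2023 + 25 days = April 19, 2023 onward; done April 22, 2023, after the minimum wait.
(5) the permitted window runs from May 18, 2023 + 7 = May 25, 2023 to May 18, 2023 + 17 = June 4, 2023; May 26, 2023 falls inside that range.
(6) permitted from May 26, 2023 + 38 days = July 3, 2023 onward; done July 4, 2023 — permitted.
(7) due by February 20, 2023 + 160 days = July 30, 2023; July 7, 2023 is within that limit.

Yes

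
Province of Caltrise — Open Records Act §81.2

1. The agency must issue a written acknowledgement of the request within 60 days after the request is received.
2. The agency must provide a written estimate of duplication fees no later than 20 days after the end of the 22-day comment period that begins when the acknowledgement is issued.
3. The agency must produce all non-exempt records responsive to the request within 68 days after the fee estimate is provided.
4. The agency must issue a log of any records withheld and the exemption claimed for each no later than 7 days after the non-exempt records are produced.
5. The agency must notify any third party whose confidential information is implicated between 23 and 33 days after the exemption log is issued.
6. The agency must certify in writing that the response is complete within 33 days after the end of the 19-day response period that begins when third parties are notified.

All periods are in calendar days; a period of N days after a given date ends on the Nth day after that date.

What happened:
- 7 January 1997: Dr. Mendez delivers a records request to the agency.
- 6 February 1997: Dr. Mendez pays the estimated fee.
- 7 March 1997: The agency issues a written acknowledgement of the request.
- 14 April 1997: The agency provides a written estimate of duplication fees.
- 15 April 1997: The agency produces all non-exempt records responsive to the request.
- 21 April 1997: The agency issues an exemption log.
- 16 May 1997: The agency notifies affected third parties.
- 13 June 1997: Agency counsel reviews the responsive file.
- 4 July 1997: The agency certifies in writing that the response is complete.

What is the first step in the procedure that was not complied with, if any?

(1) due by 7 January 1997 + 60 days = 8 March 1997; done 7 March 1997 — timely.
(2) due by 29 March 1997 + 20 days = 18 April 1997; 14 April 1997 is within that limit.
(3) due by 14 April 1997 + 68 days = 21 June 1997; done 15 April 1997 — timely.
(4) due by 15 April 1997 + 7 days = 22 April 1997; done 21 April 1997 — timely.
(5) the permitted window runs from 21 April 1997 + 23 = 14 May 1997 to 21 April 1997 + 33 = 24 May 1997; done 16 May 1997 — within the window.
(6) due by 4 June 1997 + 33 days = 7 July 1997; completed 4 July 1997, before the deadline.

None — every step was satisfied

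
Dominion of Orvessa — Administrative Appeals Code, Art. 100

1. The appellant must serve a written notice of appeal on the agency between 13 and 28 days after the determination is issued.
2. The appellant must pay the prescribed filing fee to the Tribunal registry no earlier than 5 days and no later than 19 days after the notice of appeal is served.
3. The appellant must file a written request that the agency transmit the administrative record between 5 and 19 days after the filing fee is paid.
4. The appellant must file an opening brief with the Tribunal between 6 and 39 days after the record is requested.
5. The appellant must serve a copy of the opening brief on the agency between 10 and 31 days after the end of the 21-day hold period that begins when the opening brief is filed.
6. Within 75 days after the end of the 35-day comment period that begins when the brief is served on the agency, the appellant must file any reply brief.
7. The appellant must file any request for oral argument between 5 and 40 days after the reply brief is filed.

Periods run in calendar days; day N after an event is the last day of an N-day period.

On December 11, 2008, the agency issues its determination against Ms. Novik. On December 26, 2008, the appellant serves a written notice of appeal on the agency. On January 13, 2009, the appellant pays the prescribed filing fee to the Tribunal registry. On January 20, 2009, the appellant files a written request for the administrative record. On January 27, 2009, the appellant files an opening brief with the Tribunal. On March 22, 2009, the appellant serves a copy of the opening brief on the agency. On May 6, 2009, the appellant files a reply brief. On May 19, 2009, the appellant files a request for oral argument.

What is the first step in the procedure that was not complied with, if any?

Step 5

(1) the permitted window runs from December 11, 2008 + 13 = December 24, 2008 to December 11, 2008 + 28 = January 8, 2009; December 26, 2008 falls inside that range.
(2) the permitted window runs from December 26, 2008 + 5 = December 31, 2008 to December 26, 2008 + 19 = January 14, 2009; January 13, 2009 falls inside that range.
(3) the permitted window runs from January 13, 2009 + 5 = January 18, 2009 to January 13, 2009 + 19 = February 1, 2009; done January 20, 2009 — within the window.
(4) the permitted window runs from January 20, 2009 + 6 = January 26, 2009 to January 20, 2009 + 39 = February 28, 2009; done January 27, 2009 — within the window.
(5) the permitted window runs from February 17, 2009 + 10 = February 27, 2009 to February 17, 2009 + 31 = March 20, 2009; March 22, 2009 is 2 days past the end of the window.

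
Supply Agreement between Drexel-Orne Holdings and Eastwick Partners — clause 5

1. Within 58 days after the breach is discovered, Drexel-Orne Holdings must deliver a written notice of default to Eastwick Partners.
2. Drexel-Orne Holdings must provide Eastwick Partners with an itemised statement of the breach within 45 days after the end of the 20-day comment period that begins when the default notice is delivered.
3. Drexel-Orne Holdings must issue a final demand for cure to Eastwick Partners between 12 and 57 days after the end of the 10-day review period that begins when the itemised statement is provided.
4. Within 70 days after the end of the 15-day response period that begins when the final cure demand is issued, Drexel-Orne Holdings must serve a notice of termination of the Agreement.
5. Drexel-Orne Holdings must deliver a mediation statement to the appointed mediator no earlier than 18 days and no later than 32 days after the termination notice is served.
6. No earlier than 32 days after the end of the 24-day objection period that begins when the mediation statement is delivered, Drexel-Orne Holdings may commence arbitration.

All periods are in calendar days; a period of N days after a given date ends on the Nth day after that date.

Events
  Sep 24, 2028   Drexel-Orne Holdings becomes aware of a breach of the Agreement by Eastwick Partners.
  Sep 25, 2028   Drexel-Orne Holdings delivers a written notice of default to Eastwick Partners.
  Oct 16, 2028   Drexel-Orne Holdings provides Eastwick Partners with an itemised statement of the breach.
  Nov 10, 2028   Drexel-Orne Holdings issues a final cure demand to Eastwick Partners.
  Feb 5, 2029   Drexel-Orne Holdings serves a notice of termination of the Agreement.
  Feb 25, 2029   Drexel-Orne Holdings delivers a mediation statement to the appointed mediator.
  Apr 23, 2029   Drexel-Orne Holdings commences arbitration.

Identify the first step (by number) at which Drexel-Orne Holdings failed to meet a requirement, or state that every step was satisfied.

Step 1: 58 days after Sep 24, 2028 (when the breach is discovered) is Nov 21, 2028; completed Sep 25, 2028, before the deadline.
Step 2: 45 days after Oct 15, 2028 (end of the 20-day comment period, which began when the default notice is delivered on Sep 25, 2028) is Nov 29, 2028; done Oct 16, 2028 — timely.
Step 3: the window is 12–57 days after Oct 26, 2028 (end of the 10-day review period, which began when the itemised statement is provided on Oct 16, 2028), so Nov 7, 2028 through Dec 22, 2028; Nov 10, 2028 falls inside that range.
Step 4: 70 days after Nov 25, 2028 (end of the 15-day response period, which began when the final cure demand is issued on Nov 10, 2028) is Feb 3, 2029; Feb 5, 2029 misses that deadline by 2 days.
The analysis stops there.

Step 4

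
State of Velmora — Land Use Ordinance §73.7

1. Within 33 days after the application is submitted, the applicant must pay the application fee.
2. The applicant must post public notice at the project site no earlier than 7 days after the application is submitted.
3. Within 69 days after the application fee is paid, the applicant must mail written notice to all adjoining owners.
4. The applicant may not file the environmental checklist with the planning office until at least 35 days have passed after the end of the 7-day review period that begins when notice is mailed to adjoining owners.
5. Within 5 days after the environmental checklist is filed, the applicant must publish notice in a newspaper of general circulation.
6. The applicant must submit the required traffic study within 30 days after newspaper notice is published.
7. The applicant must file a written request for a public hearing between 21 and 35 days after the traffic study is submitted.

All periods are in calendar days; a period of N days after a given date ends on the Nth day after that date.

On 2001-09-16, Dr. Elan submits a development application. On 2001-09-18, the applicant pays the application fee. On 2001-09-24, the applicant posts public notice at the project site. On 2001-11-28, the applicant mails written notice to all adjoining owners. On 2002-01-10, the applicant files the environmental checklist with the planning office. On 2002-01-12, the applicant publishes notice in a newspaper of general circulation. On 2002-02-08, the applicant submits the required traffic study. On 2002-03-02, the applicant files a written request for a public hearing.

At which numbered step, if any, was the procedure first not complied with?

Step 3

Step 1 — counting 33 days from 2001-09-16 (when the application is submitted) gives a deadline of 2001-10-19; done 2001-09-18 — timely.
Step 2 — must wait 7 days from 2001-09-16 (when the application is submitted), so not before 2001-09-23; 2001-09-24 is on or after that date.
Step 3 — counting 69 days from 2001-09-18 (when the application fee is paid) gives a deadline of 2001-11-26; done 2001-11-28 — 2 days late.
That is the first point of non-compliance.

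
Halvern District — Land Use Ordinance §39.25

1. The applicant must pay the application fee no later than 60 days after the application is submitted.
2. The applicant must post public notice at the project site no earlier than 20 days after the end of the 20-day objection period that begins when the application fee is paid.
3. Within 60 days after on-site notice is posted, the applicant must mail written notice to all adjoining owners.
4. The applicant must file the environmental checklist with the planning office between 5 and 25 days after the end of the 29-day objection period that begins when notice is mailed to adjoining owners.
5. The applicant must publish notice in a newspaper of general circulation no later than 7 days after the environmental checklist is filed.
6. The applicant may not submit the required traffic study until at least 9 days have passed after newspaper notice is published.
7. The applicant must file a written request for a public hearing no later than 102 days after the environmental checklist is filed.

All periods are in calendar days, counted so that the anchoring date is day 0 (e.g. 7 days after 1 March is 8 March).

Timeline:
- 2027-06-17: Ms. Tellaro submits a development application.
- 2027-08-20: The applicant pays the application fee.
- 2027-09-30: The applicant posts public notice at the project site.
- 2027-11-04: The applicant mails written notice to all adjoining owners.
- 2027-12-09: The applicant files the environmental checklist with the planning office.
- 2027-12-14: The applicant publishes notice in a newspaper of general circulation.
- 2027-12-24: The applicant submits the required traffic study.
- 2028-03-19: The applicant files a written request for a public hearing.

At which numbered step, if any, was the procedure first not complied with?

(1) due by 2027-06-17 + 60 days = 2027-08-16; done 2027-08-20 — 4 days late.

Step 1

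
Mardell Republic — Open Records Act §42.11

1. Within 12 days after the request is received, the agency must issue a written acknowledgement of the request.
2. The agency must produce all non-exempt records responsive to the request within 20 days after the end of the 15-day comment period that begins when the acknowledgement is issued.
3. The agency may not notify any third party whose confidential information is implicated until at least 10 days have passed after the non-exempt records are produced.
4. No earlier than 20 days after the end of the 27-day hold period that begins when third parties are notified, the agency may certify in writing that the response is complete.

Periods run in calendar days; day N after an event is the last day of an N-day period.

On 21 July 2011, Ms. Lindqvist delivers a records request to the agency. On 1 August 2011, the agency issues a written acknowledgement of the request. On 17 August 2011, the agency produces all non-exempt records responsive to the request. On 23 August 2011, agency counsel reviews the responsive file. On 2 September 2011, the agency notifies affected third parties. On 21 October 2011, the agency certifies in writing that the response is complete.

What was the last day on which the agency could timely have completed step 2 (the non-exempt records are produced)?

5 September 2011

The acknowledgement is issued on 1 August 2011; the 15-day comment period therefore ends 16 August 2011, and step 2 runs from that date. 20 days after 16 August 2011 is 5 September 2011.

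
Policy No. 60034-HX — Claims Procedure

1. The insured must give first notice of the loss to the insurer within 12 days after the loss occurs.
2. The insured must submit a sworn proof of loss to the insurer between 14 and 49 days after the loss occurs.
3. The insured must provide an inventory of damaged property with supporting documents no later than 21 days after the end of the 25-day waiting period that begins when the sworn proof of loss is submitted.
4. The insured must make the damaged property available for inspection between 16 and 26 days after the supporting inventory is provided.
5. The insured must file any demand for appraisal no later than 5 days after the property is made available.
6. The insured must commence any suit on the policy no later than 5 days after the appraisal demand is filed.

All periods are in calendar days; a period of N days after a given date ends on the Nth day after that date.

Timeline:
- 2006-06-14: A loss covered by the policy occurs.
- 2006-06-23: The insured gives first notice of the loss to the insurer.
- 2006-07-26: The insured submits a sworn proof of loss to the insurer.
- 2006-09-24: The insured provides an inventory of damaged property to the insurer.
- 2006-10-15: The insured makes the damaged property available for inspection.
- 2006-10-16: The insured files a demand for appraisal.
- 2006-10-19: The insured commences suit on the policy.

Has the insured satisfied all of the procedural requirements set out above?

Step 1 — counting 12 days from 2006-06-14 (when the loss occurs) gives a deadline of 2006-06-26; done 2006-06-23 — timely.
Step 2 — 14 and 49 days from 2006-06-14 (when the loss occurs) are 2006-06-28 and 2006-08-02 respectively; done 2006-07-26, which is between those dates.
Step 3 — counting 21 days from 2006-08-20 (end of the 25-day waiting period, which began when the sworn proof of loss is submitted on 2006-07-26) gives a deadline of 2006-09-10; not done until 2006-09-24, 14 days after the deadline.
That is the first point of non-compliance.

No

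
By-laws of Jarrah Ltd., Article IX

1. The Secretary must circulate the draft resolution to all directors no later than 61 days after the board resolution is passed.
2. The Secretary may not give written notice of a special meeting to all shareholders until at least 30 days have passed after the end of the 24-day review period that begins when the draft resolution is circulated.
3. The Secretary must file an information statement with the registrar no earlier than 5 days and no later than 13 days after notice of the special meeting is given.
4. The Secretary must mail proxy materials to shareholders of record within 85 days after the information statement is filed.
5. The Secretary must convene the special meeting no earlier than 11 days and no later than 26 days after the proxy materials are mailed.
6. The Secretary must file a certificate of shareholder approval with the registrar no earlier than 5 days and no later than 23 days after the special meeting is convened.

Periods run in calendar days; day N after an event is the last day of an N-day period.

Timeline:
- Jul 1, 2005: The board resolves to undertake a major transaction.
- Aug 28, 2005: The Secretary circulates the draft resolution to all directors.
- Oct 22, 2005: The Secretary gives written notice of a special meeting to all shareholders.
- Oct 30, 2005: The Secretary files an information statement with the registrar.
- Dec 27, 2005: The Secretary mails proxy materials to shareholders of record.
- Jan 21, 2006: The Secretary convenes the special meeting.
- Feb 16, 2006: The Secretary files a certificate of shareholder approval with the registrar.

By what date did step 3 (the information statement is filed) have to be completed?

Step 3 runs from Oct 22, 2005, when notice of the special meeting is given. The window is 5–13 days after Oct 22, 2005; it closes on Nov 4, 2005.

Nov 4, 2005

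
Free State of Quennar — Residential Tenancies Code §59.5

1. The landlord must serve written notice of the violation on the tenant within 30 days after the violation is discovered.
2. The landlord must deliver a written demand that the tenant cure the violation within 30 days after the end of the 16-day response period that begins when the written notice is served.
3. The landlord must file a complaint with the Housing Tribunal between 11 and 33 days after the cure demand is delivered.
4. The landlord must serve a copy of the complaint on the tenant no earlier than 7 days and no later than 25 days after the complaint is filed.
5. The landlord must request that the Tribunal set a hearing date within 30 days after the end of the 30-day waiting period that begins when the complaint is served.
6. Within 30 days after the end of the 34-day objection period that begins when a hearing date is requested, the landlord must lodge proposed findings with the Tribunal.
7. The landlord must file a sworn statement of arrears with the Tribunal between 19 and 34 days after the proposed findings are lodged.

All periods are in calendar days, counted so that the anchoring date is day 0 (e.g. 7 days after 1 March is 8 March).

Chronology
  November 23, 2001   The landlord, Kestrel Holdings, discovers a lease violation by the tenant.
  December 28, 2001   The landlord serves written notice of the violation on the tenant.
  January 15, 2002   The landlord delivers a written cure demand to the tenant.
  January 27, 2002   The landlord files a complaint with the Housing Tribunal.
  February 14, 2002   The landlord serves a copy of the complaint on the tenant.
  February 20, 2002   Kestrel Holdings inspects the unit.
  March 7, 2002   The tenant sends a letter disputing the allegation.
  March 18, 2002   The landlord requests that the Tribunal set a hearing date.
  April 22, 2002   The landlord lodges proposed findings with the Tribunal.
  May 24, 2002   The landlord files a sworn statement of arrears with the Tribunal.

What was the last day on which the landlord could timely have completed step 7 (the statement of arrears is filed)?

May 26, 2002

Step 7 runs from April 22, 2002, when the proposed findings are lodged. The window is 19–34 days after April 22, 2002; it closes on May 26, 2002.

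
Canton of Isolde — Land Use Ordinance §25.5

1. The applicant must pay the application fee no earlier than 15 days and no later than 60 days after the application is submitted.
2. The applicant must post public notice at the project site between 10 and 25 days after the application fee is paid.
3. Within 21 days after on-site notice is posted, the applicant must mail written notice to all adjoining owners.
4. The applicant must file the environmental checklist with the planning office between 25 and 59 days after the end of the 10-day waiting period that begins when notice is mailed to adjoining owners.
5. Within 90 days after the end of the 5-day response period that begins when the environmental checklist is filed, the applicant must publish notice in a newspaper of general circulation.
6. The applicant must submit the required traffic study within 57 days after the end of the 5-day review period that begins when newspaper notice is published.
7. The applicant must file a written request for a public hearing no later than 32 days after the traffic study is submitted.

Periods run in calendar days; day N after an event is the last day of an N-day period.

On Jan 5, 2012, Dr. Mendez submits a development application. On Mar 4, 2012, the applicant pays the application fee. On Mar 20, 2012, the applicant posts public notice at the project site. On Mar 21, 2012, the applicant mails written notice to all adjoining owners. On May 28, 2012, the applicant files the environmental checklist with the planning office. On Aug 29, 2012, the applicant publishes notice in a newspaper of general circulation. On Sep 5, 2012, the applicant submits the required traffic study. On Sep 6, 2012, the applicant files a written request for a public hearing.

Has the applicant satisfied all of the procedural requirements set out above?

Yes

Step 1: the window is 15–60 days after Jan 5, 2012 (when the application is submitted), so Jan 20, 2012 through Mar 5, 2012; Mar 4, 2012 falls inside that range.
Step 2: the window is 10–25 days after Mar 4, 2012 (when the application fee is paid), so Mar 14, 2012 through Mar 29, 2012; done Mar 20, 2012 — within the window.
Step 3: 21 days after Mar 20, 2012 (when on-site notice is posted) is Apr 10, 2012; done Mar 21, 2012 — timely.
Step 4: the window is 25–59 days after Mar 31, 2012 (end of the 10-day waiting period, which began when notice is mailed to adjoining owners on Mar 21, 2012), so Apr 25, 2012 through May 29, 2012; done May 28, 2012, which is between those dates.
Step 5: 90 days after Jun 2, 2012 (end of the 5-day response period, which began when the environmental checklist is filed on May 28, 2012) is Aug 31, 2012; completed Aug 29, 2012, before the deadline.
Step 6: 57 days after Sep 3, 2012 (end of the 5-day review period, which began when newspaper notice is published on Aug 29, 2012) is Oct 30, 2012; completed Sep 5, 2012, before the deadline.
Step 7: 32 days after Sep 5, 2012 (when the traffic study is submitted) is Oct 7, 2012; completed Sep 6, 2012, before the deadline.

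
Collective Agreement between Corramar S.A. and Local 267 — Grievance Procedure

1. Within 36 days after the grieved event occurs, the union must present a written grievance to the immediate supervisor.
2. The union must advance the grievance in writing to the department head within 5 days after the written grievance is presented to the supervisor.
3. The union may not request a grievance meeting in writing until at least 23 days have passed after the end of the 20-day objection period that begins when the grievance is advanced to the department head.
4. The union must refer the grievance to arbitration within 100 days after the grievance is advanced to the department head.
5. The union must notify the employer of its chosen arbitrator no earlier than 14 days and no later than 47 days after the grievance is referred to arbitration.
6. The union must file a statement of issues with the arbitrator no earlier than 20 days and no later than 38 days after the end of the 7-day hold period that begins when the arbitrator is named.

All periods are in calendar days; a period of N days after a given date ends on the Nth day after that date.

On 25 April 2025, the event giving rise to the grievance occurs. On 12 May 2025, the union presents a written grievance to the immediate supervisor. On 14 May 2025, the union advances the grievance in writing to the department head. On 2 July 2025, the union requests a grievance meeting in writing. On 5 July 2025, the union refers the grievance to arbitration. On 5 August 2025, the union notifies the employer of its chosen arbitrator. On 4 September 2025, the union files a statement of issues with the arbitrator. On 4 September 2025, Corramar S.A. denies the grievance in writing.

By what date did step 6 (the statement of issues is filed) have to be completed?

19 September 2025

The arbitrator is named on 5 August 2025; the 7-day hold period therefore ends 12 August 2025, and step 6 runs from that date. The window is 20–38 days after 12 August 2025; it closes on 19 September 2025.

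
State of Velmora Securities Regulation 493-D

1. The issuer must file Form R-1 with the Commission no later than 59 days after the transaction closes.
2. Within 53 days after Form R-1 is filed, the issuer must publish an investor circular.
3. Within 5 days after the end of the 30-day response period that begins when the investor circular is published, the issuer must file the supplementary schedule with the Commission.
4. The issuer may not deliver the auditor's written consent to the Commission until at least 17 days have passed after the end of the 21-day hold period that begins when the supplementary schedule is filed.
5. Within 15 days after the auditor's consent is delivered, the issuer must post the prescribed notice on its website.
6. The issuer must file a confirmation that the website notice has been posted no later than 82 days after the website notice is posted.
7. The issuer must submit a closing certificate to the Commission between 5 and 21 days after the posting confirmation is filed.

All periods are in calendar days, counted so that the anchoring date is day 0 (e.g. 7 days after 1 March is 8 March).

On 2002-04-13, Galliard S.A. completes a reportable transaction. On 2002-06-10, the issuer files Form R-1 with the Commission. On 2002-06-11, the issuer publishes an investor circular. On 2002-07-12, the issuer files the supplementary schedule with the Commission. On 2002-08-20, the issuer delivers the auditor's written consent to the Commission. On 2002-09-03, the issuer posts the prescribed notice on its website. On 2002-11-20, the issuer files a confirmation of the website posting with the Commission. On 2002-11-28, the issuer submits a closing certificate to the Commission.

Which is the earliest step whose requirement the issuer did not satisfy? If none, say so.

Step 1: 59 days after 2002-04-13 (when the transaction closes) is 2002-06-11; done 2002-06-10 — timely.
Step 2: 53 days after 2002-06-10 (when Form R-1 is filed) is 2002-08-02; done 2002-06-11 — timely.
Step 3: 5 days after 2002-07-11 (end of the 30-day response period, which began when the investor circular is published on 2002-06-11) is 2002-07-16; 2002-07-12 is within that limit.
Step 4: the earliest permitted date is 17 days after 2002-08-02 (end of the 21-day hold period, which began when the supplementary schedule is filed on 2002-07-12), i.e. 2002-08-19; done 2002-08-20 — permitted.
Step 5: 15 days after 2002-08-20 (when the auditor's consent is delivered) is 2002-09-04; completed 2002-09-03, before the deadline.
Step 6: 82 days after 2002-09-03 (when the website notice is posted) is 2002-11-24; completed 2002-11-20, before the deadline.
Step 7: the window is 5–21 days after 2002-11-20 (when the posting confirmation is filed), so 2002-11-25 through 2002-12-11; done 2002-11-28, which is between those dates.

None — every step was satisfied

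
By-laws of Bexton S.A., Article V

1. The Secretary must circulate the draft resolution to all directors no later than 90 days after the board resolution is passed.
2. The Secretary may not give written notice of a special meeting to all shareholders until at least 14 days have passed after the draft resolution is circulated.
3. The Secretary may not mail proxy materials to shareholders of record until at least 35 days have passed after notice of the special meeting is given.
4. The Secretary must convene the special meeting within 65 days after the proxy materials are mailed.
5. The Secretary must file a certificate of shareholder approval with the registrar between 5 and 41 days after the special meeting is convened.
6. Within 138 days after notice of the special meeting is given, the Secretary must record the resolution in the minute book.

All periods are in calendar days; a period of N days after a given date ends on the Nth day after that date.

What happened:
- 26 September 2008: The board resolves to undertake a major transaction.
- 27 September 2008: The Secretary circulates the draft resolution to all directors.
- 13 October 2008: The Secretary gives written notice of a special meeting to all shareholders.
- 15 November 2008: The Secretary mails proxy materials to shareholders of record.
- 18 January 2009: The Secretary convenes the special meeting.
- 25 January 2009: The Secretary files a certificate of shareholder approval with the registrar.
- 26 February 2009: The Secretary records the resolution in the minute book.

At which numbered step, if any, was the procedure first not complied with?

Step 3

Step 1 — counting 90 days from 26 September 2008 (when the board resolution is passed) gives a deadline of 25 December 2008; completed 27 September 2008, before the deadline.
Step 2 — must wait 14 days from 27 September 2008 (when the draft resolution is circulated), so not before 11 October 2008; done 13 October 2008 — permitted.
Step 3 — must wait 35 days from 13 October 2008 (when notice of the special meeting is given), so not before 17 November 2008; done 15 November 2008 — 2 days too early.
That is the first point of non-compliance.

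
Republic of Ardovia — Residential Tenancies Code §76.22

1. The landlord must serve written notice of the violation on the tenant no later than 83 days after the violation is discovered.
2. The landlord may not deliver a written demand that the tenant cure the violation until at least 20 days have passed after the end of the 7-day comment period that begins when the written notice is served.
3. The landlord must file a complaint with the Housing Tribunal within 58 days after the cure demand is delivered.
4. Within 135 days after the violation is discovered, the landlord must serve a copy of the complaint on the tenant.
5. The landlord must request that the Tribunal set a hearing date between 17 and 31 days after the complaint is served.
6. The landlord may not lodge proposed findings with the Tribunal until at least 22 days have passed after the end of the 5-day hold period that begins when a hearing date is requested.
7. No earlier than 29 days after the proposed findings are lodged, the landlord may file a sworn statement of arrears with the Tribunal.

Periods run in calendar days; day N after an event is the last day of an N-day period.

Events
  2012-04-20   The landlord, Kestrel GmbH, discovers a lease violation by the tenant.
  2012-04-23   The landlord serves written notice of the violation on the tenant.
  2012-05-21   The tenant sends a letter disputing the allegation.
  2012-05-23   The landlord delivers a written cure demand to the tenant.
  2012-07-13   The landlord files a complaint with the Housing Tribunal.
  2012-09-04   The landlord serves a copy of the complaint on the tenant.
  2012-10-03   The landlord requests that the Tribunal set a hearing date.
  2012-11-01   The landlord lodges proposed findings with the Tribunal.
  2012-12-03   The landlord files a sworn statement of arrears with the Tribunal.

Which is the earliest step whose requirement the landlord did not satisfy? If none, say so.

(1) due by 2012-04-20 + 83 days = 2012-07-12; 2012-04-23 is within that limit.
(2) permitted from 2012-04-30 + 20 days = 2012-05-20 onward; 2012-05-23 is on or after that date.
(3) due by 2012-05-23 + 58 days = 2012-07-20; 2012-07-13 is within that limit.
(4) due by 2012-04-20 + 135 days = 2012-09-02; not done until 2012-09-04, 2 days after the deadline.

Step 4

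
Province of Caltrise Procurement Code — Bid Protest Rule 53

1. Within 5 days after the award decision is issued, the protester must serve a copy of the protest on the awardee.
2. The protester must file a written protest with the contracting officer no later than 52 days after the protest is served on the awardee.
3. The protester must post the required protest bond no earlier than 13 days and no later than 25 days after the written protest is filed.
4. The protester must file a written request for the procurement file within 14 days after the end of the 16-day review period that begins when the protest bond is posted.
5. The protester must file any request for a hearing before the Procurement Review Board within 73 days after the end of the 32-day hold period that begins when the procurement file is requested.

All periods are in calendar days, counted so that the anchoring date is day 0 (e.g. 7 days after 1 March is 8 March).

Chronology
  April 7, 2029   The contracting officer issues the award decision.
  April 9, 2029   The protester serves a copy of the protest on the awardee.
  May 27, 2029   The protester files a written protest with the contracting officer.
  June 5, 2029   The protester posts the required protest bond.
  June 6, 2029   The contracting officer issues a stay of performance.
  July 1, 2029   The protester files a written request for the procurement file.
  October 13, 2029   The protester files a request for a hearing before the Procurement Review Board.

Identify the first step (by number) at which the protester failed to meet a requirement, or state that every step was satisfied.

(1) due by April 7, 2029 + 5 days = April 12, 2029; done April 9, 2029 — timely.
(2) due by April 9, 2029 + 52 days = May 31, 2029; May 27, 2029 is within that limit.
(3) the permitted window runs from May 27, 2029 + 13 = June 9, 2029 to May 27, 2029 + 25 = June 21, 2029; June 5, 2029 is 4 days too early.

Step 3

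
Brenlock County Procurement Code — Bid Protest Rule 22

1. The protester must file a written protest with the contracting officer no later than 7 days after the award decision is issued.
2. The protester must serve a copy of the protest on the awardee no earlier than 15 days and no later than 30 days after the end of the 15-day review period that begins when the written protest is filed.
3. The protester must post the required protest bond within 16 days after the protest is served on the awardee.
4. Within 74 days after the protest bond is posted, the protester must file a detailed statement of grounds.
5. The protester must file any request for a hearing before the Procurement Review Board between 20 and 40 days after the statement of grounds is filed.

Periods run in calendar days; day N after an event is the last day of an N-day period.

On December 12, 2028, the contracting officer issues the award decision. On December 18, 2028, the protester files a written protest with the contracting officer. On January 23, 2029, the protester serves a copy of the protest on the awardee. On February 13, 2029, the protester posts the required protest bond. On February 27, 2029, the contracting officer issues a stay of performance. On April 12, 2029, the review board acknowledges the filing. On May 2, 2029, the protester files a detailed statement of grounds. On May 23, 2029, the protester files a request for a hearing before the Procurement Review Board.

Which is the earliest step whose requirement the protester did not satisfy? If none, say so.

Step 3

(1) due by December 12, 2028 + 7 days = December 19, 2028; done December 18, 2028 — timely.
(2) the permitted window runs from January 2, 2029 + 15 = January 17, 2029 to January 2, 2029 + 30 = February 1, 2029; January 23, 2029 falls inside that range.
(3) due by January 23, 2029 + 16 days = February 8, 2029; not done until February 13, 2029, 5 days after the deadline.
The procedure was therefore not followed at step 3.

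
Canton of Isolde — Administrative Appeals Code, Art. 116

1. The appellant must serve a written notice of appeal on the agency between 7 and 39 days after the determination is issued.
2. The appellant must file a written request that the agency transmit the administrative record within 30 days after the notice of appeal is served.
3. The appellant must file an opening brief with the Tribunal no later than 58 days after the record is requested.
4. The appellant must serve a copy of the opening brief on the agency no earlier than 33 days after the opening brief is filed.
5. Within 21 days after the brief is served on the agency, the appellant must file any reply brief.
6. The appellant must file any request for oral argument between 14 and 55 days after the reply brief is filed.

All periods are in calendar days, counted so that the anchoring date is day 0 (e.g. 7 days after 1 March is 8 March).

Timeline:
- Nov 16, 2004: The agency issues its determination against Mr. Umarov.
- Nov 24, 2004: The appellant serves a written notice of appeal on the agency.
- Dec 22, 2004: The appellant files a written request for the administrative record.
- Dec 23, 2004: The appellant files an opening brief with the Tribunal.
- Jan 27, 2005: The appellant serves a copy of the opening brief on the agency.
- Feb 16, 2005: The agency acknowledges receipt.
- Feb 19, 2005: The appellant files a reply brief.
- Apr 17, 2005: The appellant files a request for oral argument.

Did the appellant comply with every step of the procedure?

(1) the permitted window runs from Nov 16, 2004 + 7 = Nov 23, 2004 to Nov 16, 2004 + 39 = Dec 25, 2004; Nov 24, 2004 falls inside that range.
(2) due by Nov 24, 2004 + 30 days = Dec 24, 2004; done Dec 22, 2004 — timely.
(3) due by Dec 22, 2004 + 58 days = Feb 18, 2005; completed Dec 23, 2004, before the deadline.
(4) permitted from Dec 23, 2004 + 33 days = Jan 25, 2005 onward; done Jan 27, 2005, after the minimum wait.
(5) due by Jan 27, 2005 + 21 days = Feb 17, 2005; Feb 19, 2005 misses that deadline by 2 days.

No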